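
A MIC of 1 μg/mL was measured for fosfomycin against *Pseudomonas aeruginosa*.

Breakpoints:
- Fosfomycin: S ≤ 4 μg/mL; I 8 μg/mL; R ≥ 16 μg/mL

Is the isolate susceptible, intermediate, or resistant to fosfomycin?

Fosfomycin 1 μg/mL: ≤ 4 μg/mL → S

Susceptible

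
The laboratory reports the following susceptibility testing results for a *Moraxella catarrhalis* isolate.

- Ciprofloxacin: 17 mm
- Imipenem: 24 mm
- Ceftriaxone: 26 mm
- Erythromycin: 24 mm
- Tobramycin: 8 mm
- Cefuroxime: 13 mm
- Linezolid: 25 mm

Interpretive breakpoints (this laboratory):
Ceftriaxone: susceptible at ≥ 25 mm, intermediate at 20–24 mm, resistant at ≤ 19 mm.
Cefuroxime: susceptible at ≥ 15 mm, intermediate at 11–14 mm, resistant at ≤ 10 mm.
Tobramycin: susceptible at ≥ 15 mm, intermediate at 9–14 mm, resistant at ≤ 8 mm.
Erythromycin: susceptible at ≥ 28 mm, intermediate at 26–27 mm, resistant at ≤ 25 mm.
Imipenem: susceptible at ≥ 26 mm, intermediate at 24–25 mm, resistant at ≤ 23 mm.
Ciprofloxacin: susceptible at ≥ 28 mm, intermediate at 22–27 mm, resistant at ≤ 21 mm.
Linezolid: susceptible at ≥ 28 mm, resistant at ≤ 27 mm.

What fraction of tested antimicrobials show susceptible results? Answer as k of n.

1 of 7

Ciprofloxacin (17 mm) ≤ 21 mm → Resistant
Imipenem: 24 mm is in 24–25 mm → Intermediate
Ceftriaxone (26 mm) ≥ 25 mm → susceptible
Erythromycin (24 mm) ≤ 25 mm — resistant
Tobramycin: 8 mm is ≤ 8 mm — Resistant
Cefuroxime: 13 mm is in 11–14 mm ⇒ intermediate
Linezolid: 25 mm is ≤ 27 mm ⇒ Resistant
Susceptible: 1/7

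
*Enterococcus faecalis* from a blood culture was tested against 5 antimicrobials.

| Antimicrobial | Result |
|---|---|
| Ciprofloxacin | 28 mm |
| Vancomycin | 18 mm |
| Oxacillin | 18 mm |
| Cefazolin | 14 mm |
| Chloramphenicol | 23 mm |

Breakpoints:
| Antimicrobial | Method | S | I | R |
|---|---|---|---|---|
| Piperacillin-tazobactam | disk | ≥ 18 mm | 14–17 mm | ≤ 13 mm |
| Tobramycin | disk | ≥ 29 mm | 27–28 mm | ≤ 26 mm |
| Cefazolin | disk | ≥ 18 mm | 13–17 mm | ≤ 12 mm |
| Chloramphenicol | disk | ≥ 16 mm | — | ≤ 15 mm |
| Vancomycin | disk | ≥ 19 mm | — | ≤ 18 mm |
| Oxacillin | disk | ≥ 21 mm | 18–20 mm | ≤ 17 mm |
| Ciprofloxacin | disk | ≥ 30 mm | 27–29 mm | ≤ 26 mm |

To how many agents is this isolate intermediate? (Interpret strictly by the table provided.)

3

Ciprofloxacin: 28 mm is in 27–29 mm — I
Vancomycin: 18 mm is ≤ 18 mm — R
Oxacillin (18 mm) in 18–20 mm — intermediate
Cefazolin: 14 mm is in 13–17 mm → Intermediate
Chloramphenicol: 23 mm is ≥ 16 mm → S
Intermediate: 3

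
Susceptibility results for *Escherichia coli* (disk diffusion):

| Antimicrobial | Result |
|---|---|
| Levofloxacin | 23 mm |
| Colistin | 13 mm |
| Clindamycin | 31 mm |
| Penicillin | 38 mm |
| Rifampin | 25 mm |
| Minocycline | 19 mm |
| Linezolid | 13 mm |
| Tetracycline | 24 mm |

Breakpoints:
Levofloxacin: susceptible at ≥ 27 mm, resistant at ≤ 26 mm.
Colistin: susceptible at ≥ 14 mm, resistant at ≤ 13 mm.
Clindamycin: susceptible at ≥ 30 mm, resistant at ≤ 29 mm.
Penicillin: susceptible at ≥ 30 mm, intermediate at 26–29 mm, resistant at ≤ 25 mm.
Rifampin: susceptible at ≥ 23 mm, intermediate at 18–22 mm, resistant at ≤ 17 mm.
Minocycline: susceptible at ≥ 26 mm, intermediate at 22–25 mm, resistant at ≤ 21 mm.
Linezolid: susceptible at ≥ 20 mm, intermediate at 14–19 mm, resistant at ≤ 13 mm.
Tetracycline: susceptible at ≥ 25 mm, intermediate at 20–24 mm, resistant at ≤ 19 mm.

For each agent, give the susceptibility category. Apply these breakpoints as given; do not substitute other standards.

R, R, S, S, S, R, R, I

Levofloxacin (23 mm) ≤ 26 mm → Resistant
Colistin 13 mm: ≤ 13 mm — Resistant
Clindamycin: 31 mm is ≥ 30 mm — susceptible
Penicillin (38 mm) ≥ 30 mm ⇒ S
Rifampin: 25 mm is ≥ 23 mm → Susceptible
Minocycline (19 mm) ≤ 21 mm → R
Linezolid (13 mm) ≤ 13 mm → Resistant
Tetracycline: 24 mm is in 20–24 mm ⇒ Intermediate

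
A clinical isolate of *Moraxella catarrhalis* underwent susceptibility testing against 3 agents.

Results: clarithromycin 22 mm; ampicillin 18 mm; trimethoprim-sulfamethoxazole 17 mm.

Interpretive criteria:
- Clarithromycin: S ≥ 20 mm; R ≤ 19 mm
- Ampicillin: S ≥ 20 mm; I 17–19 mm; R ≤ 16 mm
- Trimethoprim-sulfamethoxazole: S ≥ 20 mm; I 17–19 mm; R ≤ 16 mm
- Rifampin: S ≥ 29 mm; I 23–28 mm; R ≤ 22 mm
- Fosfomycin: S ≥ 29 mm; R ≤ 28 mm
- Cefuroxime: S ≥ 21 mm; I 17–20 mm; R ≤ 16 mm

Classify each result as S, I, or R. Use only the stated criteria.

S, I, I

Clarithromycin (22 mm) ≥ 20 mm → Susceptible
Ampicillin: 18 mm is in 17–19 mm — I
Trimethoprim-sulfamethoxazole (17 mm) in 17–19 mm — I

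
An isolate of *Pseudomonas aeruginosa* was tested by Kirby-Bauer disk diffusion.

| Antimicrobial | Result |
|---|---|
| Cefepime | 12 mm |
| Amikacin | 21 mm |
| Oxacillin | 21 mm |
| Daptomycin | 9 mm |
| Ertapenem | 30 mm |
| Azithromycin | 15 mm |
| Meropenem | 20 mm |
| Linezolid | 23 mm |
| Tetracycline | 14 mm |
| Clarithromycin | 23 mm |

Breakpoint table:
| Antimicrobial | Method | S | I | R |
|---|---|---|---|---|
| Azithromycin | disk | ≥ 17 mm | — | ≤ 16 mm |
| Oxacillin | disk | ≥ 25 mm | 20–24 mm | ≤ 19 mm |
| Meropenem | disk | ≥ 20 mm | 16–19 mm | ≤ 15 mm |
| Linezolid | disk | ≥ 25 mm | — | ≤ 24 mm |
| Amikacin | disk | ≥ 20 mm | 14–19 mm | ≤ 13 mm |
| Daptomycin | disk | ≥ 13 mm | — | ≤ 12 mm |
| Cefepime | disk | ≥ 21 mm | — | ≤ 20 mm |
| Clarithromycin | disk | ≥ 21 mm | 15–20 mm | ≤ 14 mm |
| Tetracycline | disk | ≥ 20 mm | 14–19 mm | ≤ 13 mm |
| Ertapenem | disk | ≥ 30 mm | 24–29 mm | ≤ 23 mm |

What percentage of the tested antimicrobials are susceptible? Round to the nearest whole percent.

Cefepime 12 mm: ≤ 20 mm → R
Amikacin (21 mm) ≥ 20 mm → S
Oxacillin (21 mm) in 20–24 mm → Intermediate
Daptomycin (9 mm) ≤ 12 mm → R
Ertapenem (30 mm) ≥ 30 mm — Susceptible
Azithromycin (15 mm) ≤ 16 mm ⇒ resistant
Meropenem (20 mm) ≥ 20 mm → Susceptible
Linezolid: 23 mm is ≤ 24 mm ⇒ resistant
Tetracycline 14 mm: in 14–19 mm ⇒ I
Clarithromycin 23 mm: ≥ 21 mm → susceptible
Susceptible: 4/10

40%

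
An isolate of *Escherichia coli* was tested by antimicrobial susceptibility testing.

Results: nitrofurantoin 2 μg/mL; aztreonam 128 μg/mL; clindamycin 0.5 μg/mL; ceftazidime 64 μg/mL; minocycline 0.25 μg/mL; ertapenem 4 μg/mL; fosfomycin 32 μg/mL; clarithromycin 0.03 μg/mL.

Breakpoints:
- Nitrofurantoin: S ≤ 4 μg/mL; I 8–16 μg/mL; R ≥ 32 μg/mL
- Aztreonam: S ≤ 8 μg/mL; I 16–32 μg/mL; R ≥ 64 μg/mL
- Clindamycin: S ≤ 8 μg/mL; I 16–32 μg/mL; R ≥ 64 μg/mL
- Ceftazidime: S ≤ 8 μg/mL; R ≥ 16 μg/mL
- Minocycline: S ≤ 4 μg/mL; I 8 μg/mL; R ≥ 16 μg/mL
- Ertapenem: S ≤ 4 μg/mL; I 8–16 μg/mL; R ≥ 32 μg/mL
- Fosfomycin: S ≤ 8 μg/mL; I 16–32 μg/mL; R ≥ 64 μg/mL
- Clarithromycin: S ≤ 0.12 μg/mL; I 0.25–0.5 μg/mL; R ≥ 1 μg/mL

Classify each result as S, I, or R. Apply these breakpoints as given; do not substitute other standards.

S, R, S, R, S, S, I, S

Nitrofurantoin (2 μg/mL) ≤ 4 μg/mL → S
Aztreonam: 128 μg/mL is ≥ 64 μg/mL → resistant
Clindamycin: 0.5 μg/mL is ≤ 8 μg/mL → Susceptible
Ceftazidime (64 μg/mL) ≥ 16 μg/mL — Resistant
Minocycline: 0.25 μg/mL is ≤ 4 μg/mL ⇒ susceptible
Ertapenem (4 μg/mL) ≤ 4 μg/mL ⇒ S
Fosfomycin: 32 μg/mL is in 16–32 μg/mL — intermediate
Clarithromycin (0.03 μg/mL) ≤ 0.12 μg/mL → S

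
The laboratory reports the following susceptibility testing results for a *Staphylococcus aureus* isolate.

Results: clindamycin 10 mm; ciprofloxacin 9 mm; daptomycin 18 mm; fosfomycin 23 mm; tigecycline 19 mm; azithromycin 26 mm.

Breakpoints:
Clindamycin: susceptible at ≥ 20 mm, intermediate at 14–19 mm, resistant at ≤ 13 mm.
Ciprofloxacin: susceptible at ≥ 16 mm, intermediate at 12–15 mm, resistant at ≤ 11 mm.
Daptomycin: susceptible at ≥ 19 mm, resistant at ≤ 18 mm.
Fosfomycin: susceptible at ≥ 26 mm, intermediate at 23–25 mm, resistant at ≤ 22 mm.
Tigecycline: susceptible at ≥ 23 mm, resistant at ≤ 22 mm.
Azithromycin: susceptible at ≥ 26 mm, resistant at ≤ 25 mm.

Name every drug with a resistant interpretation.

Clindamycin 10 mm: ≤ 13 mm ⇒ R
Ciprofloxacin (9 mm) ≤ 11 mm ⇒ Resistant
Daptomycin: 18 mm is ≤ 18 mm → Resistant
Fosfomycin 23 mm: in 23–25 mm → I
Tigecycline (19 mm) ≤ 22 mm → R
Azithromycin (26 mm) ≥ 26 mm — S

clindamycin, ciprofloxacin, daptomycin, tigecycline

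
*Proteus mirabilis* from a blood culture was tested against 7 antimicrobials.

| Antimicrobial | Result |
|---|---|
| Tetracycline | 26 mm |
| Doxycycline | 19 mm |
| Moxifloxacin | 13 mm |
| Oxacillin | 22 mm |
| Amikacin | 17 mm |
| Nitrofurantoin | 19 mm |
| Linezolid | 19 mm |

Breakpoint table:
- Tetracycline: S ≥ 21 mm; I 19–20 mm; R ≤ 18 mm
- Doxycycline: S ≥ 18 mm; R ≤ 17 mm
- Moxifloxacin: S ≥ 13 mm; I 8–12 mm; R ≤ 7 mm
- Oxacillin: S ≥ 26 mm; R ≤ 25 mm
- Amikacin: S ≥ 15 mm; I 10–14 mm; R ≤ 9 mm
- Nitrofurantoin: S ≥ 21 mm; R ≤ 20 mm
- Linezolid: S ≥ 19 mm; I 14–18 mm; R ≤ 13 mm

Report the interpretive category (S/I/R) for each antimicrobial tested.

Tetracycline (26 mm) ≥ 21 mm ⇒ susceptible
Doxycycline: 19 mm is ≥ 18 mm ⇒ S
Moxifloxacin (13 mm) ≥ 13 mm — S
Oxacillin: 22 mm is ≤ 25 mm → R
Amikacin (17 mm) ≥ 15 mm — S
Nitrofurantoin (19 mm) ≤ 20 mm — resistant
Linezolid (19 mm) ≥ 19 mm — susceptible

S, S, S, R, S, R, S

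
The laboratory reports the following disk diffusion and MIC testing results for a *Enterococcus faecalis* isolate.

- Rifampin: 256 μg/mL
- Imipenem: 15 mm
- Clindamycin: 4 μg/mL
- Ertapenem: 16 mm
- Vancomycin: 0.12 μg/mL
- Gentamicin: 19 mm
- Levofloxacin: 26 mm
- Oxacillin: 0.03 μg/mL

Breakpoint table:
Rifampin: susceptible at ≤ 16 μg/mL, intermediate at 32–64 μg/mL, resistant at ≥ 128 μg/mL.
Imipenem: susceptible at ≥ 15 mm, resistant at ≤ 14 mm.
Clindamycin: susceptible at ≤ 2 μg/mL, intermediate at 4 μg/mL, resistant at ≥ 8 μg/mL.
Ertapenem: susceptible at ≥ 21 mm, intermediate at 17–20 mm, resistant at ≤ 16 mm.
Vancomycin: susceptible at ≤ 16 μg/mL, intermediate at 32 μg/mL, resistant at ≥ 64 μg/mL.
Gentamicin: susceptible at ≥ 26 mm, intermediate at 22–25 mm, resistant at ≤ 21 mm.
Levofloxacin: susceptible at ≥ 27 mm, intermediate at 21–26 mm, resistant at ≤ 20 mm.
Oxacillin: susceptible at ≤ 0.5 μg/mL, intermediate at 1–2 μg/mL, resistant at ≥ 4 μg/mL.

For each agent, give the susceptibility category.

R, S, I, R, S, R, I, S

Rifampin (256 μg/mL) ≥ 128 μg/mL → resistant
Imipenem (15 mm) ≥ 15 mm — susceptible
Clindamycin 4 μg/mL: = 4 μg/mL ⇒ intermediate
Ertapenem: 16 mm is ≤ 16 mm → R
Vancomycin 0.12 μg/mL: ≤ 16 μg/mL ⇒ susceptible
Gentamicin (19 mm) ≤ 21 mm ⇒ resistant
Levofloxacin 26 mm: in 21–26 mm → intermediate
Oxacillin 0.03 μg/mL: ≤ 0.5 μg/mL ⇒ susceptible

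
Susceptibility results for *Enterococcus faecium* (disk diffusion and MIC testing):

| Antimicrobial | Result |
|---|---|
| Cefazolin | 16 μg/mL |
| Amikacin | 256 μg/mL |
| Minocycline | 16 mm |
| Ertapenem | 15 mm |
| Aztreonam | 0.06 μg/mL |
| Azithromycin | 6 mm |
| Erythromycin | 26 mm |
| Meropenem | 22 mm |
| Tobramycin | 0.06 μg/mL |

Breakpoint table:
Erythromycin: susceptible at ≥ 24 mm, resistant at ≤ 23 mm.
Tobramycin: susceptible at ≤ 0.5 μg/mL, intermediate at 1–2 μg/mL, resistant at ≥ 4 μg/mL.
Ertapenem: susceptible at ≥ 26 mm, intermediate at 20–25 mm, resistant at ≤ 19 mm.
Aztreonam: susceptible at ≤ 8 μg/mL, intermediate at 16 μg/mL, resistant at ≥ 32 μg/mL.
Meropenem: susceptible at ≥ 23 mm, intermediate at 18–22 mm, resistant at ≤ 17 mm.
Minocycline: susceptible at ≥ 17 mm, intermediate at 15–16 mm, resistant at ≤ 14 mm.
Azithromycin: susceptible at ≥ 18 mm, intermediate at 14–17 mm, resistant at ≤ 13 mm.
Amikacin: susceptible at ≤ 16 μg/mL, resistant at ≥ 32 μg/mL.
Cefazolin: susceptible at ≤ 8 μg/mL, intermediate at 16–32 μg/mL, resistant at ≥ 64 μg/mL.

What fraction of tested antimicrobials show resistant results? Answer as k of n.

Cefazolin: 16 μg/mL is in 16–32 μg/mL ⇒ I
Amikacin 256 μg/mL: ≥ 32 μg/mL ⇒ R
Minocycline: 16 mm is in 15–16 mm → I
Ertapenem 15 mm: ≤ 19 mm ⇒ Resistant
Aztreonam (0.06 μg/mL) ≤ 8 μg/mL ⇒ Susceptible
Azithromycin (6 mm) ≤ 13 mm ⇒ resistant
Erythromycin: 26 mm is ≥ 24 mm ⇒ susceptible
Meropenem 22 mm: in 18–22 mm → I
Tobramycin (0.06 μg/mL) ≤ 0.5 μg/mL — Susceptible
Resistant: 3/9

3 of 9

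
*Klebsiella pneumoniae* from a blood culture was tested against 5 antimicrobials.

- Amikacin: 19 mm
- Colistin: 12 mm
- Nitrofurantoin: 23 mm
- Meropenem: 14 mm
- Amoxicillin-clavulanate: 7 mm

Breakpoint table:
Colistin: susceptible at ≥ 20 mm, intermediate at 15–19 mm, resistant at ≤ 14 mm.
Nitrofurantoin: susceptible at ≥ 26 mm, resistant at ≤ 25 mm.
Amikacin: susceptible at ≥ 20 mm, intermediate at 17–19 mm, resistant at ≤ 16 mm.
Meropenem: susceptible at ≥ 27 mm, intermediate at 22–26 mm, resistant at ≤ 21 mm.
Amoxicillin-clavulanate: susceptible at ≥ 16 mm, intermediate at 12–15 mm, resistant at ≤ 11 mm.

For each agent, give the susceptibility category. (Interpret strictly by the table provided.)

Amikacin 19 mm: in 17–19 mm ⇒ I
Colistin: 12 mm is ≤ 14 mm — R
Nitrofurantoin 23 mm: ≤ 25 mm — R
Meropenem: 14 mm is ≤ 21 mm → resistant
Amoxicillin-clavulanate (7 mm) ≤ 11 mm ⇒ resistant

I, R, R, R, R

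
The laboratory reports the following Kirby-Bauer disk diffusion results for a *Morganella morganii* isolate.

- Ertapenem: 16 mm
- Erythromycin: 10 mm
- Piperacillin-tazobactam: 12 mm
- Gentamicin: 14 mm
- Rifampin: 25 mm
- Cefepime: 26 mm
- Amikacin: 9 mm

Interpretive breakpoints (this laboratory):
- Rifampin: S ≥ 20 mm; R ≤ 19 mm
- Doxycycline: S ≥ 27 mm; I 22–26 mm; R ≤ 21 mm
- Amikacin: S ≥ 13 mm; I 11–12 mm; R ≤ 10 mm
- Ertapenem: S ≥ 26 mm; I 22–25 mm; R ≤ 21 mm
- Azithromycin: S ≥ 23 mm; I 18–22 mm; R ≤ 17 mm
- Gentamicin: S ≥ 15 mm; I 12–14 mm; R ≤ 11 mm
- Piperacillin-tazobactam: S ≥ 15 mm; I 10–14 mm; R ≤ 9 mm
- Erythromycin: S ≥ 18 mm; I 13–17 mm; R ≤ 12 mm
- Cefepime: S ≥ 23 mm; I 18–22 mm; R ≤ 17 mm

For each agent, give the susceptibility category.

R, R, I, I, S, S, R

Ertapenem: 16 mm is ≤ 21 mm — resistant
Erythromycin (10 mm) ≤ 12 mm — Resistant
Piperacillin-tazobactam: 12 mm is in 10–14 mm → I
Gentamicin: 14 mm is in 12–14 mm — I
Rifampin (25 mm) ≥ 20 mm → Susceptible
Cefepime (26 mm) ≥ 23 mm — S
Amikacin 9 mm: ≤ 10 mm → R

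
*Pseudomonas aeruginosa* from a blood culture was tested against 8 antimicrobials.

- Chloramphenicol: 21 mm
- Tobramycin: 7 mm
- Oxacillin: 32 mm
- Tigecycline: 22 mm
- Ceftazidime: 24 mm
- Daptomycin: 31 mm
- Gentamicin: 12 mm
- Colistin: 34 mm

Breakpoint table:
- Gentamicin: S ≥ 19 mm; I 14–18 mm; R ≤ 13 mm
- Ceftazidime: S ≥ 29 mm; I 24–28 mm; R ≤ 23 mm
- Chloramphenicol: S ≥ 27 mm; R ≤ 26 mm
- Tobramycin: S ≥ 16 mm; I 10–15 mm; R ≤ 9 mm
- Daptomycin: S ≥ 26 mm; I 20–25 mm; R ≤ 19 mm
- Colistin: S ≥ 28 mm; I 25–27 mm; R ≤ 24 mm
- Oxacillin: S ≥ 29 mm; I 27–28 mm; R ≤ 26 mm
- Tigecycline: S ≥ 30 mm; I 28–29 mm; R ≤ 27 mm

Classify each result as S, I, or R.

R, R, S, R, I, S, R, S

Chloramphenicol 21 mm: ≤ 26 mm ⇒ R
Tobramycin 7 mm: ≤ 9 mm — resistant
Oxacillin (32 mm) ≥ 29 mm — Susceptible
Tigecycline: 22 mm is ≤ 27 mm ⇒ resistant
Ceftazidime (24 mm) in 24–28 mm — Intermediate
Daptomycin: 31 mm is ≥ 26 mm ⇒ Susceptible
Gentamicin: 12 mm is ≤ 13 mm ⇒ R
Colistin (34 mm) ≥ 28 mm ⇒ S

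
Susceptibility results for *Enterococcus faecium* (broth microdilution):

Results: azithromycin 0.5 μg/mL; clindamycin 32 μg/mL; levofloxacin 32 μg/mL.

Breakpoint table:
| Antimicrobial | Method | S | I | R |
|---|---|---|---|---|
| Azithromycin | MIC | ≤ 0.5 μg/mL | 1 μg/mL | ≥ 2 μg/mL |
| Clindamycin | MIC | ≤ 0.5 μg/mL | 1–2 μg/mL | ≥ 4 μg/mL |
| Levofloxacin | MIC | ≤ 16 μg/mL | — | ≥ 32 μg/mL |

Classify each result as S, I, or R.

S, R, R

Azithromycin: 0.5 μg/mL is ≤ 0.5 μg/mL ⇒ Susceptible
Clindamycin: 32 μg/mL is ≥ 4 μg/mL ⇒ resistant
Levofloxacin 32 μg/mL: ≥ 32 μg/mL → Resistant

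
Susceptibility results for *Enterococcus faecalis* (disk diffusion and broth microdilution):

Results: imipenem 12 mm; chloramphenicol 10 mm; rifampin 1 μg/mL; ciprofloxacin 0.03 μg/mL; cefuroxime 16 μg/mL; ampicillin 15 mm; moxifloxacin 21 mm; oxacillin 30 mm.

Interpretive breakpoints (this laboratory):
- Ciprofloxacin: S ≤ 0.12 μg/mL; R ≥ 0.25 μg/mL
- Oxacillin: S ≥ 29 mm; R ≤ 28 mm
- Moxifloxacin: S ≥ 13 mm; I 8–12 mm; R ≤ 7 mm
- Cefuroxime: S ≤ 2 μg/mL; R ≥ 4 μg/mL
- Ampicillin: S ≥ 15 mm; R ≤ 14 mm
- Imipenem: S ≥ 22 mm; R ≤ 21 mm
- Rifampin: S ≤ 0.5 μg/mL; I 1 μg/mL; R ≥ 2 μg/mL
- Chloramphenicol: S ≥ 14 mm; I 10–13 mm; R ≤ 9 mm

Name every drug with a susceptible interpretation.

ciprofloxacin, ampicillin, moxifloxacin, oxacillin

Imipenem 12 mm: ≤ 21 mm → resistant
Chloramphenicol 10 mm: in 10–13 mm → Intermediate
Rifampin 1 μg/mL: = 1 μg/mL → Intermediate
Ciprofloxacin: 0.03 μg/mL is ≤ 0.12 μg/mL ⇒ Susceptible
Cefuroxime (16 μg/mL) ≥ 4 μg/mL ⇒ R
Ampicillin 15 mm: ≥ 15 mm → susceptible
Moxifloxacin (21 mm) ≥ 13 mm ⇒ Susceptible
Oxacillin 30 mm: ≥ 29 mm → S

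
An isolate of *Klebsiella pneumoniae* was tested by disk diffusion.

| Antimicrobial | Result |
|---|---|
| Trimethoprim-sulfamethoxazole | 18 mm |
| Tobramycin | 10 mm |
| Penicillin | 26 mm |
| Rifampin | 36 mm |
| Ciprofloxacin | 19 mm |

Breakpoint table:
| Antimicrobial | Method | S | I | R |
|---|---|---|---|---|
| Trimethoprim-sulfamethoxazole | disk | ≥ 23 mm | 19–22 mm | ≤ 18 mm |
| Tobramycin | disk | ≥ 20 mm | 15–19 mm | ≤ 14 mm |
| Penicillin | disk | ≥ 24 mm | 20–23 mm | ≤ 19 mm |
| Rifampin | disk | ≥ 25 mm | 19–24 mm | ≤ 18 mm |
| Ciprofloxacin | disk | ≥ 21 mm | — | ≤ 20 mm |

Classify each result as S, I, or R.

R, R, S, S, R

Trimethoprim-sulfamethoxazole: 18 mm is ≤ 18 mm — Resistant
Tobramycin 10 mm: ≤ 14 mm ⇒ Resistant
Penicillin: 26 mm is ≥ 24 mm ⇒ S
Rifampin (36 mm) ≥ 25 mm ⇒ Susceptible
Ciprofloxacin: 19 mm is ≤ 20 mm → Resistant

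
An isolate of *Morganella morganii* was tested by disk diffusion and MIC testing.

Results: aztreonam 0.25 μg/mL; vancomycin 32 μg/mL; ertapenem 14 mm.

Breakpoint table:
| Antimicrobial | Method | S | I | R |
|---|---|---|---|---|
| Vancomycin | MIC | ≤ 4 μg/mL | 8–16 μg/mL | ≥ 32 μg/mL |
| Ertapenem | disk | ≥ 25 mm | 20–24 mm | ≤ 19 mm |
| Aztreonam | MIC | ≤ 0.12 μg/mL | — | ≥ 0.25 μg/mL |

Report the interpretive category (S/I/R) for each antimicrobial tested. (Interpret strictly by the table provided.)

Aztreonam: 0.25 μg/mL is ≥ 0.25 μg/mL — R
Vancomycin: 32 μg/mL is ≥ 32 μg/mL — Resistant
Ertapenem 14 mm: ≤ 19 mm → Resistant

R, R, R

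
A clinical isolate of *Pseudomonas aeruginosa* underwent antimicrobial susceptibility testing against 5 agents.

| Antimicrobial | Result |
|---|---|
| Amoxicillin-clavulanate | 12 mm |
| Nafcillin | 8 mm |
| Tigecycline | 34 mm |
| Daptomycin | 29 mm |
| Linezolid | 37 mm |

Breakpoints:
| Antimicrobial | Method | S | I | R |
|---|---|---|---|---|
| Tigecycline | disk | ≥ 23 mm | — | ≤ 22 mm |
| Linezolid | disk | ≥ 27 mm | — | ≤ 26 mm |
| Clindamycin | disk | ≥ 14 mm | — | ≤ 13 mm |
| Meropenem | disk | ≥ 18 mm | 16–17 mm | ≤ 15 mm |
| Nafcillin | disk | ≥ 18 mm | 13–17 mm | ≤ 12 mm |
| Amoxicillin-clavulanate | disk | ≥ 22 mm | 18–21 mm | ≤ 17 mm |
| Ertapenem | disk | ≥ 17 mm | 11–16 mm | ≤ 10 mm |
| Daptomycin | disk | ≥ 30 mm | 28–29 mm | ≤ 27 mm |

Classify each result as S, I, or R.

R, R, S, I, S

Amoxicillin-clavulanate: 12 mm is ≤ 17 mm ⇒ R
Nafcillin 8 mm: ≤ 12 mm — R
Tigecycline: 34 mm is ≥ 23 mm — S
Daptomycin (29 mm) in 28–29 mm — Intermediate
Linezolid (37 mm) ≥ 27 mm ⇒ susceptible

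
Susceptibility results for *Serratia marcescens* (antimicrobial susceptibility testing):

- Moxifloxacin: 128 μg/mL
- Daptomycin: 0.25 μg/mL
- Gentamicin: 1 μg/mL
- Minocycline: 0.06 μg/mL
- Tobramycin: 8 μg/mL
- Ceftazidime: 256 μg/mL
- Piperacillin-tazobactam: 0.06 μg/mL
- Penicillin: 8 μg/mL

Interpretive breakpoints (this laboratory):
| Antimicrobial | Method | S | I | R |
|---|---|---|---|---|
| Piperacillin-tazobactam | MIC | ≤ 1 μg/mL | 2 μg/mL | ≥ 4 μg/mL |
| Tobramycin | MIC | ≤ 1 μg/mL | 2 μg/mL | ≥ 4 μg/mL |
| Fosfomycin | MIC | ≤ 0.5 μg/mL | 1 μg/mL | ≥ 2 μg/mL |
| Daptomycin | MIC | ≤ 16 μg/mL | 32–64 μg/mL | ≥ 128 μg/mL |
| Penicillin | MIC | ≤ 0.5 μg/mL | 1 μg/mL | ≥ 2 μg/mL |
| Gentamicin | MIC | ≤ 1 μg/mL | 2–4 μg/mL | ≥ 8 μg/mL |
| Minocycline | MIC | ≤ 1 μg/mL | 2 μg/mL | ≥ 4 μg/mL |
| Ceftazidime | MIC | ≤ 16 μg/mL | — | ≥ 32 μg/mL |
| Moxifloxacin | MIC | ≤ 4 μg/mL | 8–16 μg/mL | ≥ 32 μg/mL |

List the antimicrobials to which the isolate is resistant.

Moxifloxacin (128 μg/mL) ≥ 32 μg/mL → Resistant
Daptomycin 0.25 μg/mL: ≤ 16 μg/mL — S
Gentamicin 1 μg/mL: ≤ 1 μg/mL → S
Minocycline (0.06 μg/mL) ≤ 1 μg/mL → Susceptible
Tobramycin: 8 μg/mL is ≥ 4 μg/mL → R
Ceftazidime 256 μg/mL: ≥ 32 μg/mL — Resistant
Piperacillin-tazobactam (0.06 μg/mL) ≤ 1 μg/mL ⇒ Susceptible
Penicillin 8 μg/mL: ≥ 2 μg/mL — resistant

moxifloxacin, tobramycin, ceftazidime, penicillin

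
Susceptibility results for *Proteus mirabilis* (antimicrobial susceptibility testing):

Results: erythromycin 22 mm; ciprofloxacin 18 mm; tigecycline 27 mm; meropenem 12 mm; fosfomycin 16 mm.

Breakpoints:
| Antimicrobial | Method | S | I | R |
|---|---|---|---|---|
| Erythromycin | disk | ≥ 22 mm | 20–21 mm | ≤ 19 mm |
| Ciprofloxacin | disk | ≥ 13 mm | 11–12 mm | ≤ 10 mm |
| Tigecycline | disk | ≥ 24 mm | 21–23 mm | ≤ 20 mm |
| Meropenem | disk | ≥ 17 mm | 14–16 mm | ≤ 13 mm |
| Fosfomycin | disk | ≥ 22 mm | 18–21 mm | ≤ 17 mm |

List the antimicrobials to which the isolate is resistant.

Erythromycin: 22 mm is ≥ 22 mm ⇒ S
Ciprofloxacin: 18 mm is ≥ 13 mm — S
Tigecycline (27 mm) ≥ 24 mm → Susceptible
Meropenem 12 mm: ≤ 13 mm ⇒ resistant
Fosfomycin (16 mm) ≤ 17 mm — R

meropenem, fosfomycin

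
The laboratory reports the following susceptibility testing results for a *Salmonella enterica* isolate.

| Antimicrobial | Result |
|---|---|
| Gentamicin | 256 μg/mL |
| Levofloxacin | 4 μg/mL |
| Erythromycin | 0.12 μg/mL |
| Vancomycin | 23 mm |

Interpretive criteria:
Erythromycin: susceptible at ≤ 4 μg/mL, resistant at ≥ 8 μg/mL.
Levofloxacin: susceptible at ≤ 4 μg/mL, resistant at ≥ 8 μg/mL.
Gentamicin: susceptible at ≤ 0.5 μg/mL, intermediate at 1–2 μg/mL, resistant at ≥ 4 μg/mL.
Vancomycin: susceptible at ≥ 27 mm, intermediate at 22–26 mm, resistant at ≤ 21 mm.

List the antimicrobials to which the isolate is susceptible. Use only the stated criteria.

Gentamicin: 256 μg/mL is ≥ 4 μg/mL ⇒ resistant
Levofloxacin (4 μg/mL) ≤ 4 μg/mL → S
Erythromycin: 0.12 μg/mL is ≤ 4 μg/mL → susceptible
Vancomycin (23 mm) in 22–26 mm — I

levofloxacin, erythromycin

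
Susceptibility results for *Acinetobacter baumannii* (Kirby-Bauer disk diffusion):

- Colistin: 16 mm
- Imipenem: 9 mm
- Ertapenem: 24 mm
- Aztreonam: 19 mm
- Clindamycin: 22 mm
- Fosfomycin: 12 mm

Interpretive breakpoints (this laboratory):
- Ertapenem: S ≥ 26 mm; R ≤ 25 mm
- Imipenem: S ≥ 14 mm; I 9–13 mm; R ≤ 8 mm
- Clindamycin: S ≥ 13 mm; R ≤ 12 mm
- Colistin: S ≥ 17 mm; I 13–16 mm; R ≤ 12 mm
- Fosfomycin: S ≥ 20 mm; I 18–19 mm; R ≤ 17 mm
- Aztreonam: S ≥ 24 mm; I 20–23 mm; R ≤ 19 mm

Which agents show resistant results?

Colistin: 16 mm is in 13–16 mm → intermediate
Imipenem (9 mm) in 9–13 mm ⇒ Intermediate
Ertapenem 24 mm: ≤ 25 mm ⇒ resistant
Aztreonam (19 mm) ≤ 19 mm → Resistant
Clindamycin 22 mm: ≥ 13 mm — susceptible
Fosfomycin (12 mm) ≤ 17 mm ⇒ R

ertapenem, aztreonam, fosfomycin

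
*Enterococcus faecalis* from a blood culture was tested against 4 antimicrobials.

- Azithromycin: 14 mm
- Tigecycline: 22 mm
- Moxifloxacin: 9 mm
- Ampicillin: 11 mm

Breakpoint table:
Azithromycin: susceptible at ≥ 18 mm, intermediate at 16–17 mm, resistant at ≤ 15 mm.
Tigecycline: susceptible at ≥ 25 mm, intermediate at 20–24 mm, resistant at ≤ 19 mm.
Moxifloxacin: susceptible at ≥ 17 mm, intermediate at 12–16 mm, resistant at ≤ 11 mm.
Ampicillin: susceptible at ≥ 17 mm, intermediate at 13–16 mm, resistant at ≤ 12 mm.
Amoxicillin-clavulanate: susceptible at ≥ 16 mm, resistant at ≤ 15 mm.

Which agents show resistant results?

Azithromycin (14 mm) ≤ 15 mm → Resistant
Tigecycline (22 mm) in 20–24 mm → Intermediate
Moxifloxacin 9 mm: ≤ 11 mm — resistant
Ampicillin (11 mm) ≤ 12 mm — Resistant

azithromycin, moxifloxacin, ampicillin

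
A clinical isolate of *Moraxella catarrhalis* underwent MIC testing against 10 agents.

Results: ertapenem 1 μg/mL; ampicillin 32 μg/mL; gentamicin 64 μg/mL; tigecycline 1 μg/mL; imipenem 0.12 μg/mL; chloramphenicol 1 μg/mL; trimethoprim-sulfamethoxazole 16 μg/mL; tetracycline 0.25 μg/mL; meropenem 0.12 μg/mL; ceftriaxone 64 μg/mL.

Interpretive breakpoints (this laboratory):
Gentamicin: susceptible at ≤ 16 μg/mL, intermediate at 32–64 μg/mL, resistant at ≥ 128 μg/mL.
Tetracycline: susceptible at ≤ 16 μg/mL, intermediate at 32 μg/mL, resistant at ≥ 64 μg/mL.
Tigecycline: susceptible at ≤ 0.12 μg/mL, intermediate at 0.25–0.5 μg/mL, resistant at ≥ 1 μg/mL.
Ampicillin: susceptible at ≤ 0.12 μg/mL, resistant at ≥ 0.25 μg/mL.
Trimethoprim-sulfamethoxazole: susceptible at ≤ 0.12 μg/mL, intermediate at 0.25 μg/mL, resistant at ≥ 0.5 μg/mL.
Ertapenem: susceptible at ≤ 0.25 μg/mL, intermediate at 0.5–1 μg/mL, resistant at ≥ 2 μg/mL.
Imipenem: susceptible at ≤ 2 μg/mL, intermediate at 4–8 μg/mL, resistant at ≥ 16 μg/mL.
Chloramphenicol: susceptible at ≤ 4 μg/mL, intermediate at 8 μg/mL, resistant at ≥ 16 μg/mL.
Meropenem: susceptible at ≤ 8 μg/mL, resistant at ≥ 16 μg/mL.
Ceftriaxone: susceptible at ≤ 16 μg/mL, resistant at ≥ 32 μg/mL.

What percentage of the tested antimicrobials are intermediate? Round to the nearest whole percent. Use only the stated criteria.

20%

Ertapenem 1 μg/mL: in 0.5–1 μg/mL — Intermediate
Ampicillin 32 μg/mL: ≥ 0.25 μg/mL → resistant
Gentamicin: 64 μg/mL is in 32–64 μg/mL — intermediate
Tigecycline: 1 μg/mL is ≥ 1 μg/mL → Resistant
Imipenem: 0.12 μg/mL is ≤ 2 μg/mL → S
Chloramphenicol: 1 μg/mL is ≤ 4 μg/mL ⇒ S
Trimethoprim-sulfamethoxazole (16 μg/mL) ≥ 0.5 μg/mL → R
Tetracycline (0.25 μg/mL) ≤ 16 μg/mL — susceptible
Meropenem: 0.12 μg/mL is ≤ 8 μg/mL — susceptible
Ceftriaxone (64 μg/mL) ≥ 32 μg/mL — Resistant
Intermediate: 2/10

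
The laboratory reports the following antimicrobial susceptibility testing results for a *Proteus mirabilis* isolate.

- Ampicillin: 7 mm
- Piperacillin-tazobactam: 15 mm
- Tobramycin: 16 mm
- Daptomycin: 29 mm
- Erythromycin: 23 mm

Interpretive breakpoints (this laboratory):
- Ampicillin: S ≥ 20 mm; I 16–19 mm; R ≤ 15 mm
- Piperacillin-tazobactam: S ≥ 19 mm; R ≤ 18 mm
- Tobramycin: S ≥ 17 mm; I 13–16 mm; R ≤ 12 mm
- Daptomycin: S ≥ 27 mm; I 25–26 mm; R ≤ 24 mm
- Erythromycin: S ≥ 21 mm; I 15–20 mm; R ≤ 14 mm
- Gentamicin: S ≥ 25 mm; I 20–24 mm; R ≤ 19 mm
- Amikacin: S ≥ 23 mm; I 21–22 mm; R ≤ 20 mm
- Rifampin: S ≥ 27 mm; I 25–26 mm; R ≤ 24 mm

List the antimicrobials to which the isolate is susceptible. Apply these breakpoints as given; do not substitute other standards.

daptomycin, erythromycin

Ampicillin 7 mm: ≤ 15 mm → Resistant
Piperacillin-tazobactam (15 mm) ≤ 18 mm ⇒ Resistant
Tobramycin 16 mm: in 13–16 mm → I
Daptomycin: 29 mm is ≥ 27 mm — Susceptible
Erythromycin 23 mm: ≥ 21 mm — S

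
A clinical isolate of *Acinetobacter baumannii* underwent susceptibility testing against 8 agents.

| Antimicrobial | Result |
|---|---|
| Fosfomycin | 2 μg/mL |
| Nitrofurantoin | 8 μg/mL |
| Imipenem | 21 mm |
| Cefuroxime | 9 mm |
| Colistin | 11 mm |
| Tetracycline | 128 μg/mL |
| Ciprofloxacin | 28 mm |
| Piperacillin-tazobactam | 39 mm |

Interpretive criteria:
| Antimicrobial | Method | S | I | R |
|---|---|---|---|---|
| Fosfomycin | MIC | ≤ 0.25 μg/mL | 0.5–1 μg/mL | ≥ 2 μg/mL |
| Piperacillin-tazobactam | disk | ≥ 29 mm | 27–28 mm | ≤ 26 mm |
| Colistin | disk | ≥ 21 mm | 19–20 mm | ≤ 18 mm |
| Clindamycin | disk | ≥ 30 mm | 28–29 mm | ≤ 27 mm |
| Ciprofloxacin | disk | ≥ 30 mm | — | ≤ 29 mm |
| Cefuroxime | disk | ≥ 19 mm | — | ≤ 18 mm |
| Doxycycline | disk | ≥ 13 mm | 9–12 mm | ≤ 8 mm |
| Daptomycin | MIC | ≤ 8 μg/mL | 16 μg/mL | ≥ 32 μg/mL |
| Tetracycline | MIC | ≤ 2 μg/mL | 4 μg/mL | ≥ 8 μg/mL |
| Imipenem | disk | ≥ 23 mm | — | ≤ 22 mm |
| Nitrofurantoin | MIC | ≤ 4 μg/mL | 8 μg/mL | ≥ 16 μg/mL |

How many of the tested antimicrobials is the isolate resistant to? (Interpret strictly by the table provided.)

6

Fosfomycin: 2 μg/mL is ≥ 2 μg/mL ⇒ resistant
Nitrofurantoin 8 μg/mL: = 8 μg/mL → intermediate
Imipenem (21 mm) ≤ 22 mm — Resistant
Cefuroxime (9 mm) ≤ 18 mm — Resistant
Colistin: 11 mm is ≤ 18 mm — resistant
Tetracycline: 128 μg/mL is ≥ 8 μg/mL → resistant
Ciprofloxacin 28 mm: ≤ 29 mm ⇒ Resistant
Piperacillin-tazobactam (39 mm) ≥ 29 mm — susceptible
Resistant: 6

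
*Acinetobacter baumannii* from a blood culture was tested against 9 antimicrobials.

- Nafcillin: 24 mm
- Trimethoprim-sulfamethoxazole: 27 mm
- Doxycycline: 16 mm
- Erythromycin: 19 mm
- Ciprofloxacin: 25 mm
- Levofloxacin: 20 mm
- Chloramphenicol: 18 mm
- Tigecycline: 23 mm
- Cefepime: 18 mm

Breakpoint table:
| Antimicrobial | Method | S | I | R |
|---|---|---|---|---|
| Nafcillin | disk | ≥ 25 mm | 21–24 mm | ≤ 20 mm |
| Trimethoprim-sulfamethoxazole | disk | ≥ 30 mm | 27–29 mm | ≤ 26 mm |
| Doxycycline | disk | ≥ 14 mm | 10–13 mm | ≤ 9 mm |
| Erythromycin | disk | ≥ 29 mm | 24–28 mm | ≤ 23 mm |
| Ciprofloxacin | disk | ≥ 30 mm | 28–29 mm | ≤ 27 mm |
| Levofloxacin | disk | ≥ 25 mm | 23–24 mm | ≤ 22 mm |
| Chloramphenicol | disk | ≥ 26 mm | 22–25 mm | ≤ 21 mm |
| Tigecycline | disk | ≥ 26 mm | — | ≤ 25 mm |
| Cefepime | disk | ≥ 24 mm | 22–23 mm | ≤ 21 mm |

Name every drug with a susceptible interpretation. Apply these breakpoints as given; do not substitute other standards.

doxycycline

Nafcillin 24 mm: in 21–24 mm ⇒ I
Trimethoprim-sulfamethoxazole (27 mm) in 27–29 mm — intermediate
Doxycycline 16 mm: ≥ 14 mm → S
Erythromycin (19 mm) ≤ 23 mm — resistant
Ciprofloxacin: 25 mm is ≤ 27 mm ⇒ Resistant
Levofloxacin 20 mm: ≤ 22 mm — resistant
Chloramphenicol 18 mm: ≤ 21 mm — R
Tigecycline 23 mm: ≤ 25 mm → resistant
Cefepime: 18 mm is ≤ 21 mm — R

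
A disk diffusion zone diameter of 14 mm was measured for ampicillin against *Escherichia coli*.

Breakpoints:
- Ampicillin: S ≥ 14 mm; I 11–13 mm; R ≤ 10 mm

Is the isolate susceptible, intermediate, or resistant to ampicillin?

Ampicillin (14 mm) ≥ 14 mm ⇒ Susceptible

S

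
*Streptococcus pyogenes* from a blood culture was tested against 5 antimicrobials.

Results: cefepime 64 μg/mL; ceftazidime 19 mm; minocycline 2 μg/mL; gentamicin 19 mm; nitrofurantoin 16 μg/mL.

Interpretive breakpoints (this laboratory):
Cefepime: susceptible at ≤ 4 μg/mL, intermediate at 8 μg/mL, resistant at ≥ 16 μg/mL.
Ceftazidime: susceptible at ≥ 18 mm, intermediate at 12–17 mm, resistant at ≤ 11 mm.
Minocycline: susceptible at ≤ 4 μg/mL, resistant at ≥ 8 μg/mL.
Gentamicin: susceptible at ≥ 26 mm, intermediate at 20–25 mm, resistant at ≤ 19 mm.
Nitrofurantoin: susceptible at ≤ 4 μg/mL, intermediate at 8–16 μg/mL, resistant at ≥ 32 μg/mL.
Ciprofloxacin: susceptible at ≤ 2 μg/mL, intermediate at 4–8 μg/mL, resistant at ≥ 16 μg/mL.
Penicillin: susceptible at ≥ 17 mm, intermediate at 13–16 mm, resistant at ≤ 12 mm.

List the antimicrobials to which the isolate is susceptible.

ceftazidime, minocycline

Cefepime (64 μg/mL) ≥ 16 μg/mL — resistant
Ceftazidime 19 mm: ≥ 18 mm — S
Minocycline: 2 μg/mL is ≤ 4 μg/mL → Susceptible
Gentamicin: 19 mm is ≤ 19 mm ⇒ R
Nitrofurantoin 16 μg/mL: in 8–16 μg/mL → Intermediate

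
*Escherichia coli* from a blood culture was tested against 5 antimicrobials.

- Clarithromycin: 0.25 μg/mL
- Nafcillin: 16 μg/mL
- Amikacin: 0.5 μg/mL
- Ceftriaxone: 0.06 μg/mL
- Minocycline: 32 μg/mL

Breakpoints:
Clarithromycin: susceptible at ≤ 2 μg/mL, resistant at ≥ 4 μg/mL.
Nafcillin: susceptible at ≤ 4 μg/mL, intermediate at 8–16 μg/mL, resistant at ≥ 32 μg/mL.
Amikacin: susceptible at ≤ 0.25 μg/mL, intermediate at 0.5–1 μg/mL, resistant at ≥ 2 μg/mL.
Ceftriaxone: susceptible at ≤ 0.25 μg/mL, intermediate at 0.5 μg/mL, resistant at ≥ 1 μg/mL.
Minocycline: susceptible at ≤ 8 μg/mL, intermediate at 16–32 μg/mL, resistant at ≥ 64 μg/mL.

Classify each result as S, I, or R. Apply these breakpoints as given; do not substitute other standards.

Clarithromycin: 0.25 μg/mL is ≤ 2 μg/mL → Susceptible
Nafcillin (16 μg/mL) in 8–16 μg/mL ⇒ I
Amikacin 0.5 μg/mL: in 0.5–1 μg/mL ⇒ intermediate
Ceftriaxone (0.06 μg/mL) ≤ 0.25 μg/mL ⇒ Susceptible
Minocycline: 32 μg/mL is in 16–32 μg/mL — intermediate

S, I, I, S, I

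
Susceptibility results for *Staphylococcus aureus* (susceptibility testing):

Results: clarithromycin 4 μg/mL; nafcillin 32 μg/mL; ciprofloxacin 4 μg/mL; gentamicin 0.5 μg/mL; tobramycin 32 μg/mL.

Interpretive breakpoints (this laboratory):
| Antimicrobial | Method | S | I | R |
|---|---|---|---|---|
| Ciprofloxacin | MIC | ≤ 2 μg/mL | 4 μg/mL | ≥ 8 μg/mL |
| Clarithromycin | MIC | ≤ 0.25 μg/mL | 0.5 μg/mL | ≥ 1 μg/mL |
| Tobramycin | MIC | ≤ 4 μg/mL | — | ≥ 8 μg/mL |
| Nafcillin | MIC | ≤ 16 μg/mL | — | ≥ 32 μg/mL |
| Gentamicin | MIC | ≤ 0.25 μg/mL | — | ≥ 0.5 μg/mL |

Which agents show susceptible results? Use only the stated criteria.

none

Clarithromycin 4 μg/mL: ≥ 1 μg/mL — Resistant
Nafcillin: 32 μg/mL is ≥ 32 μg/mL → R
Ciprofloxacin (4 μg/mL) = 4 μg/mL ⇒ Intermediate
Gentamicin 0.5 μg/mL: ≥ 0.5 μg/mL ⇒ Resistant
Tobramycin 32 μg/mL: ≥ 8 μg/mL ⇒ resistant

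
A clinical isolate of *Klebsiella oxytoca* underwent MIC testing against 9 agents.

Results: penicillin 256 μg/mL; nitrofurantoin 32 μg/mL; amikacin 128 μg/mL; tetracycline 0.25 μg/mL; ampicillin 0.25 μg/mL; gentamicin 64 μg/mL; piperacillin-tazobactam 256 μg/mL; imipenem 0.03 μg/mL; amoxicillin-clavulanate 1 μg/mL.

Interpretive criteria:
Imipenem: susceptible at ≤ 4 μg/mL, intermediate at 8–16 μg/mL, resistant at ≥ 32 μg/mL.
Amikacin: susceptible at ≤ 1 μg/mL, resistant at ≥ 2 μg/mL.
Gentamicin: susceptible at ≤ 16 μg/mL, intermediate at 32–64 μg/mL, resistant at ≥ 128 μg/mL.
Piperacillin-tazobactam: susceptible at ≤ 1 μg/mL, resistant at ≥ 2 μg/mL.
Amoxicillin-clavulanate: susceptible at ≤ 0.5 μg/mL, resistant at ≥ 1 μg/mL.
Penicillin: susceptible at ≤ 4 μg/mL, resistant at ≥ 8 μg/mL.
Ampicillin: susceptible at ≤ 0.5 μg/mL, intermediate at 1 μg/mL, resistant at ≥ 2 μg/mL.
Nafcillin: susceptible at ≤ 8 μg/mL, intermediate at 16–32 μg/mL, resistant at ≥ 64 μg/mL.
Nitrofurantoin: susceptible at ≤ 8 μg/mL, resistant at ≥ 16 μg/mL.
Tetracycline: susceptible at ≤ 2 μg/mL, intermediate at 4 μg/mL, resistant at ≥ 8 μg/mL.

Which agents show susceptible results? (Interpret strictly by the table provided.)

Penicillin (256 μg/mL) ≥ 8 μg/mL → Resistant
Nitrofurantoin 32 μg/mL: ≥ 16 μg/mL ⇒ R
Amikacin 128 μg/mL: ≥ 2 μg/mL — resistant
Tetracycline: 0.25 μg/mL is ≤ 2 μg/mL — Susceptible
Ampicillin (0.25 μg/mL) ≤ 0.5 μg/mL → Susceptible
Gentamicin 64 μg/mL: in 32–64 μg/mL — Intermediate
Piperacillin-tazobactam: 256 μg/mL is ≥ 2 μg/mL → resistant
Imipenem (0.03 μg/mL) ≤ 4 μg/mL ⇒ S
Amoxicillin-clavulanate 1 μg/mL: ≥ 1 μg/mL ⇒ resistant

tetracycline, ampicillin, imipenem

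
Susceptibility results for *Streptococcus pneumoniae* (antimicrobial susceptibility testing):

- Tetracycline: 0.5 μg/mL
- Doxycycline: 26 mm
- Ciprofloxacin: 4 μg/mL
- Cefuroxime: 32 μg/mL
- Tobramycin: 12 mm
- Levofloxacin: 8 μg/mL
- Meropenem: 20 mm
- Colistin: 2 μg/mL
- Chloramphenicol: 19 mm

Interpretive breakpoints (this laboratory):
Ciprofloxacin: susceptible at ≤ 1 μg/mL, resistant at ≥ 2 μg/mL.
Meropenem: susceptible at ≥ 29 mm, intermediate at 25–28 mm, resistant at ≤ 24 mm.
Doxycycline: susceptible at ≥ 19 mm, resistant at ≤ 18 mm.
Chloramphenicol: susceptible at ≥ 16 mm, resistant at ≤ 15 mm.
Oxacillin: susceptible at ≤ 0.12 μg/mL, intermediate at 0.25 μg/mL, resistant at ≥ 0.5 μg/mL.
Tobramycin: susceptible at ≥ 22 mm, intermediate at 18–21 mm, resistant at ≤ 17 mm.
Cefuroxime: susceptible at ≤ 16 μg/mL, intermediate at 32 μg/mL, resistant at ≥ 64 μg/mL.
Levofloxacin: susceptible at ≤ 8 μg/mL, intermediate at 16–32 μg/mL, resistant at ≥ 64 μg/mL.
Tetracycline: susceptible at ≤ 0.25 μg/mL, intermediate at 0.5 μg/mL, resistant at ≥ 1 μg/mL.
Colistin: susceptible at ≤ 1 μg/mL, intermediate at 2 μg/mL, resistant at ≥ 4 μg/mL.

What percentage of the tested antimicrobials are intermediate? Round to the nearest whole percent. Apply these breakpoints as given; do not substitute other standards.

Tetracycline 0.5 μg/mL: = 0.5 μg/mL ⇒ intermediate
Doxycycline: 26 mm is ≥ 19 mm ⇒ Susceptible
Ciprofloxacin: 4 μg/mL is ≥ 2 μg/mL ⇒ R
Cefuroxime 32 μg/mL: = 32 μg/mL ⇒ I
Tobramycin (12 mm) ≤ 17 mm → resistant
Levofloxacin: 8 μg/mL is ≤ 8 μg/mL → susceptible
Meropenem 20 mm: ≤ 24 mm — Resistant
Colistin: 2 μg/mL is = 2 μg/mL → intermediate
Chloramphenicol 19 mm: ≥ 16 mm ⇒ susceptible
Intermediate: 3/9

33%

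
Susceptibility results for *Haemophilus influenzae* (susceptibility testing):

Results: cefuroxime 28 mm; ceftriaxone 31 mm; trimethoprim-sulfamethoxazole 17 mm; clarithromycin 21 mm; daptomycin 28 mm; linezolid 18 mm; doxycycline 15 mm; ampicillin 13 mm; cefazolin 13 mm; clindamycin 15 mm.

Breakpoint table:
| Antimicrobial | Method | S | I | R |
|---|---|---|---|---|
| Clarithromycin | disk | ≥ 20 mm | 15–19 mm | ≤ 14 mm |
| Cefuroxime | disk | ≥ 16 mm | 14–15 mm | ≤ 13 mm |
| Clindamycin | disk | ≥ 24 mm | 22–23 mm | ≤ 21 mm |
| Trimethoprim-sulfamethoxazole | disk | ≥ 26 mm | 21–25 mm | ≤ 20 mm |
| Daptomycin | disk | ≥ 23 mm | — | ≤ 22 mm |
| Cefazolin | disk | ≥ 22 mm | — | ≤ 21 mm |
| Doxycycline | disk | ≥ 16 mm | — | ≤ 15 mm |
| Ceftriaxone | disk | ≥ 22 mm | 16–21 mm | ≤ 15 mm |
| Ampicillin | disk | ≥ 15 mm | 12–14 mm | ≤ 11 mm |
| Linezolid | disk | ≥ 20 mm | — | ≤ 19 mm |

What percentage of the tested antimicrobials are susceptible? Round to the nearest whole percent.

40%

Cefuroxime: 28 mm is ≥ 16 mm ⇒ S
Ceftriaxone (31 mm) ≥ 22 mm — S
Trimethoprim-sulfamethoxazole 17 mm: ≤ 20 mm — R
Clarithromycin: 21 mm is ≥ 20 mm — S
Daptomycin (28 mm) ≥ 23 mm → susceptible
Linezolid 18 mm: ≤ 19 mm — R
Doxycycline (15 mm) ≤ 15 mm → resistant
Ampicillin: 13 mm is in 12–14 mm — I
Cefazolin: 13 mm is ≤ 21 mm ⇒ Resistant
Clindamycin: 15 mm is ≤ 21 mm — Resistant
Susceptible: 4/10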